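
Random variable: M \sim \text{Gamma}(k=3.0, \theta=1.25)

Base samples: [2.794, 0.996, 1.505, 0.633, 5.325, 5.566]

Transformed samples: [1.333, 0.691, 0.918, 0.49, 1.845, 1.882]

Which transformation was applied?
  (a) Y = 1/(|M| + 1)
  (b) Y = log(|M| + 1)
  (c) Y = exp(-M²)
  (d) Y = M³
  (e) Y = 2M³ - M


Checking option (b) Y = log(|M| + 1):
  M = 2.794 -> Y = 1.333 ✓
  M = 0.996 -> Y = 0.691 ✓
  M = 1.505 -> Y = 0.918 ✓
All samples match this transformation.

(b) log(|M| + 1)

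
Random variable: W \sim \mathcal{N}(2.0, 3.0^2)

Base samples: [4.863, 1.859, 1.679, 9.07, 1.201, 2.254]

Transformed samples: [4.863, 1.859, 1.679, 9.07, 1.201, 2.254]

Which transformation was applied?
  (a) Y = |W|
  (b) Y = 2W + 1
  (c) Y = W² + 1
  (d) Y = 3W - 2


Checking option (a) Y = |W|:
  W = 4.863 -> Y = 4.863 ✓
  W = 1.859 -> Y = 1.859 ✓
  W = 1.679 -> Y = 1.679 ✓
All samples match this transformation.

(a) |W|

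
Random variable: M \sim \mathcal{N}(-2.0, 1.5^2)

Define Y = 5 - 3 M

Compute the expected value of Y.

For Y = -3M + 5:
E[Y] = -3 * E[M] + 5
E[M] = -2.0 = -2
E[Y] = -3 * (-2) + 5 = 11

11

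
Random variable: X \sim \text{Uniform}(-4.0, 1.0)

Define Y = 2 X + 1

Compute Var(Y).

For Y = aX + b: Var(Y) = a² * Var(X)
Var(X) = (1 + 4)^2/12 = 2.0833333
Var(Y) = 2² * 2.0833333 = 4 * 2.0833333 = 8.3333333

8.3333333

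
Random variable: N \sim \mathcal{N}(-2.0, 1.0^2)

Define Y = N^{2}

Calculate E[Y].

E[Y] = 1*E[N²]
E[N] = -2
E[N²] = Var(N) + (E[N])² = 1 + 4 = 5
E[Y] = 1*5 = 5

5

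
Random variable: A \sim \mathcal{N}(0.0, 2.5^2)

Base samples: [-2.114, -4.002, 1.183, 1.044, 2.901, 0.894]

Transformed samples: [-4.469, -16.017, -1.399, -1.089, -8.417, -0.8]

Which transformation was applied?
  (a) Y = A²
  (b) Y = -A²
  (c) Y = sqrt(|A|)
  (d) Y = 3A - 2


Checking option (b) Y = -A²:
  A = -2.114 -> Y = -4.469 ✓
  A = -4.002 -> Y = -16.017 ✓
  A = 1.183 -> Y = -1.399 ✓
All samples match this transformation.

(b) -A²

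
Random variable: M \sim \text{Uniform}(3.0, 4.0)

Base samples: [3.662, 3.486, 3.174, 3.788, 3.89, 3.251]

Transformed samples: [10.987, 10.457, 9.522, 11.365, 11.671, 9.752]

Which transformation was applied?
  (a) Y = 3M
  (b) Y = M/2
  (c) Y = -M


Checking option (a) Y = 3M:
  M = 3.662 -> Y = 10.987 ✓
  M = 3.486 -> Y = 10.457 ✓
  M = 3.174 -> Y = 9.522 ✓
All samples match this transformation.

(a) 3M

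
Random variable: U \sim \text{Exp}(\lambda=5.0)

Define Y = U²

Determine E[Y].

Using E[X²] = Var(X) + (E[X])²:
E[U] = 0.2
Var(U) = 1/5.0^2 = 0.04
E[U²] = 0.04 + 0.2² = 0.04 + 0.04 = 0.08

0.08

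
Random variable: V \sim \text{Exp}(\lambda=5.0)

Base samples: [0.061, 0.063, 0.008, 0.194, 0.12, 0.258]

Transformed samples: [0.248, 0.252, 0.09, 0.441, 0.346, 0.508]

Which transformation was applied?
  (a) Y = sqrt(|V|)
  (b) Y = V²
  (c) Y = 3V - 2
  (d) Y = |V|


Checking option (a) Y = sqrt(|V|):
  V = 0.061 -> Y = 0.248 ✓
  V = 0.063 -> Y = 0.252 ✓
  V = 0.008 -> Y = 0.09 ✓
All samples match this transformation.

(a) sqrt(|V|)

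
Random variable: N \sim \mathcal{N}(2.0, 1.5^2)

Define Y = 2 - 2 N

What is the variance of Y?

For Y = aN + b: Var(Y) = a² * Var(N)
Var(N) = 1.5^2 = 2.25
Var(Y) = (-2)² * 2.25 = 4 * 2.25 = 9

9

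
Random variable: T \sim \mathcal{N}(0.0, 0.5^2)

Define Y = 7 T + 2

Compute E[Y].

For Y = 7T + 2:
E[Y] = 7 * E[T] + 2
E[T] = 0.0 = 0
E[Y] = 7 * 0 + 2 = 2

2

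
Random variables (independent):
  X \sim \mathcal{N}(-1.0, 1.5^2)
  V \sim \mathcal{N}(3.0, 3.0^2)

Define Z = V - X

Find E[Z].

E[Z] = -1*E[X] + 1*E[V]
E[X] = -1
E[V] = 3
E[Z] = -1*(-1) + 1*3 = 4

4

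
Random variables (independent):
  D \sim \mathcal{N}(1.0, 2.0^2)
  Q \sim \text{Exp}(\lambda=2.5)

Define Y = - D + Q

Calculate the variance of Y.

For independent RVs: Var(aX + bY) = a²Var(X) + b²Var(Y)
Var(D) = 4
Var(Q) = 0.16
Var(Y) = (-1)²*4 + 1²*0.16
= 1*4 + 1*0.16 = 4.16

4.16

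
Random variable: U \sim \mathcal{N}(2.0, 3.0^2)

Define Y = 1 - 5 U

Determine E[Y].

For Y = -5U + 1:
E[Y] = -5 * E[U] + 1
E[U] = 2.0 = 2
E[Y] = -5 * 2 + 1 = -9

-9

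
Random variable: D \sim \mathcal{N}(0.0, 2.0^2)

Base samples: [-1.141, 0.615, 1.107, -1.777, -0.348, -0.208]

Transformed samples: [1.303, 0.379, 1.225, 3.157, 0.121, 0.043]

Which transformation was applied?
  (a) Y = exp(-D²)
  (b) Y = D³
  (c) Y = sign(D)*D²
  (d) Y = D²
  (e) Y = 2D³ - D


Checking option (d) Y = D²:
  D = -1.141 -> Y = 1.303 ✓
  D = 0.615 -> Y = 0.379 ✓
  D = 1.107 -> Y = 1.225 ✓
All samples match this transformation.

(d) D²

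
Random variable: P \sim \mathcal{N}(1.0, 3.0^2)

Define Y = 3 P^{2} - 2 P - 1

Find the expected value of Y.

E[Y] = 3*E[P²] - 2*E[P] - 1
E[P] = 1
E[P²] = Var(P) + (E[P])² = 9 + 1 = 10
E[Y] = 3*10 - 2*1 - 1 = 27

27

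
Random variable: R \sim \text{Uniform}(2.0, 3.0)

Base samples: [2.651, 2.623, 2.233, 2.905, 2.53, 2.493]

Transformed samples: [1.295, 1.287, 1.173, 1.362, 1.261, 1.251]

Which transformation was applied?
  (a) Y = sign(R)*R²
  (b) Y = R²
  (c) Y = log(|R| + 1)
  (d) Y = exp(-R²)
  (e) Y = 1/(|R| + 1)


Checking option (c) Y = log(|R| + 1):
  R = 2.651 -> Y = 1.295 ✓
  R = 2.623 -> Y = 1.287 ✓
  R = 2.233 -> Y = 1.173 ✓
All samples match this transformation.

(c) log(|R| + 1)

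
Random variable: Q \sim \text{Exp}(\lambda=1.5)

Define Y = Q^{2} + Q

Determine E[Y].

E[Y] = 1*E[Q²] + 1*E[Q]
E[Q] = 0.66666667
E[Q²] = Var(Q) + (E[Q])² = 0.44444444 + 0.44444444 = 0.88888889
E[Y] = 1*0.88888889 + 1*0.66666667 = 1.5555556

1.5555556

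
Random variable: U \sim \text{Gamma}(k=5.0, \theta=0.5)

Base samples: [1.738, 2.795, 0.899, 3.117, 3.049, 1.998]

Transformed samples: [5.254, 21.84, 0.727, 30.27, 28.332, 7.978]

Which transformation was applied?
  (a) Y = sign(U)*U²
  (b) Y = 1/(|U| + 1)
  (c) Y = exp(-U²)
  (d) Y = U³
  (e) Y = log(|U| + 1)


Checking option (d) Y = U³:
  U = 1.738 -> Y = 5.254 ✓
  U = 2.795 -> Y = 21.84 ✓
  U = 0.899 -> Y = 0.727 ✓
All samples match this transformation.

(d) U³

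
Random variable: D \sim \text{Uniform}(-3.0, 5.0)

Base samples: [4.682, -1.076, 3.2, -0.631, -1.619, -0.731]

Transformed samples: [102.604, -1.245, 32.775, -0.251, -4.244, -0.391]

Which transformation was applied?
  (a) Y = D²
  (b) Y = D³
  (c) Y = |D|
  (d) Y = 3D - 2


Checking option (b) Y = D³:
  D = 4.682 -> Y = 102.604 ✓
  D = -1.076 -> Y = -1.245 ✓
  D = 3.2 -> Y = 32.775 ✓
All samples match this transformation.

(b) D³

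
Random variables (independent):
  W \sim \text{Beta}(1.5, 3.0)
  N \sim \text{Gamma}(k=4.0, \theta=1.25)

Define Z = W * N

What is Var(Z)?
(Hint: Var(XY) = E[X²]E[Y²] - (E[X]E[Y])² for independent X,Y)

Var(XY) = E[X²]E[Y²] - (E[X]E[Y])²
E[W] = 0.33333333, Var(W) = 0.04040404
E[N] = 5, Var(N) = 6.25
E[W²] = 0.04040404 + 0.33333333² = 0.15151515
E[N²] = 6.25 + 5² = 31.25
Var(Z) = 0.15151515*31.25 - (0.33333333*5)²
= 4.7348485 - 2.7777778 = 1.9570707

1.9570707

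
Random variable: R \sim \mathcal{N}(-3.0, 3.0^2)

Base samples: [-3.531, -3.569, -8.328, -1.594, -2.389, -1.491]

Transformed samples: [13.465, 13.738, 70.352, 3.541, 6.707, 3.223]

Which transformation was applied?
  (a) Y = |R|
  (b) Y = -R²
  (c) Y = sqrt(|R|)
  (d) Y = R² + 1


Checking option (d) Y = R² + 1:
  R = -3.531 -> Y = 13.465 ✓
  R = -3.569 -> Y = 13.738 ✓
  R = -8.328 -> Y = 70.352 ✓
All samples match this transformation.

(d) R² + 1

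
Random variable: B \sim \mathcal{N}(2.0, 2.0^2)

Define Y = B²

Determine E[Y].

Using E[X²] = Var(X) + (E[X])²:
E[B] = 2
Var(B) = 2.0^2 = 4
E[B²] = 4 + 2² = 4 + 4 = 8

8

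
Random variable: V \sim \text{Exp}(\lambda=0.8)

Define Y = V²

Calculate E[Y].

Using E[X²] = Var(X) + (E[X])²:
E[V] = 1.25
Var(V) = 1/0.8^2 = 1.5625
E[V²] = 1.5625 + 1.25² = 1.5625 + 1.5625 = 3.125

3.125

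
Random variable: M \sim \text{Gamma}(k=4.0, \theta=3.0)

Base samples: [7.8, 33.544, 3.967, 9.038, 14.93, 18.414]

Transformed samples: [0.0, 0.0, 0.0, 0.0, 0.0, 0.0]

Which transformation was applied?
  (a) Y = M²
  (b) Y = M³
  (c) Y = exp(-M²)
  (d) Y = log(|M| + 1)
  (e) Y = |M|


Checking option (c) Y = exp(-M²):
  M = 7.8 -> Y = 0.0 ✓
  M = 33.544 -> Y = 0.0 ✓
  M = 3.967 -> Y = 0.0 ✓
All samples match this transformation.

(c) exp(-M²)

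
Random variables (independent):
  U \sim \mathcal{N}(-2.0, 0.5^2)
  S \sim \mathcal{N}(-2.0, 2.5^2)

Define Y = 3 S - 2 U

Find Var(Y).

For independent RVs: Var(aX + bY) = a²Var(X) + b²Var(Y)
Var(U) = 0.25
Var(S) = 6.25
Var(Y) = (-2)²*0.25 + 3²*6.25
= 4*0.25 + 9*6.25 = 57.25

57.25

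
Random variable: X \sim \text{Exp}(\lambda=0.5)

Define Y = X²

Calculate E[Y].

E[X²] = Var(X) + (E[X])² = 4 + 4 = 8

8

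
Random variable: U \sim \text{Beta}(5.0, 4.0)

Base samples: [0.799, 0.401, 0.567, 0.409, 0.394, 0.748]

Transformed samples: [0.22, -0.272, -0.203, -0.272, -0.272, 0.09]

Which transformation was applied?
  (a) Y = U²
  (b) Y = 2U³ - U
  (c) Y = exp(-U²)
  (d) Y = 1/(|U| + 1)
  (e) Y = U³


Checking option (b) Y = 2U³ - U:
  U = 0.799 -> Y = 0.22 ✓
  U = 0.401 -> Y = -0.272 ✓
  U = 0.567 -> Y = -0.203 ✓
All samples match this transformation.

(b) 2U³ - U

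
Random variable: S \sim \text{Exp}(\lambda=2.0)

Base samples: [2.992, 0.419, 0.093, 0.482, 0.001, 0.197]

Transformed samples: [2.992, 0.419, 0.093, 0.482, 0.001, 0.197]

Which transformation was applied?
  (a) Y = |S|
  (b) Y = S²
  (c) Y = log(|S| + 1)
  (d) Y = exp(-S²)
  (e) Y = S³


Checking option (a) Y = |S|:
  S = 2.992 -> Y = 2.992 ✓
  S = 0.419 -> Y = 0.419 ✓
  S = 0.093 -> Y = 0.093 ✓
All samples match this transformation.

(a) |S|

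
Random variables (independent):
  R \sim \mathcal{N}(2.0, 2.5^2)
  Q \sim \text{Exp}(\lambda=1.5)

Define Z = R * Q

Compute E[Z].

For independent RVs: E[XY] = E[X]*E[Y]
E[R] = 2
E[Q] = 0.66666667
E[Z] = 2 * 0.66666667 = 1.3333333

1.3333333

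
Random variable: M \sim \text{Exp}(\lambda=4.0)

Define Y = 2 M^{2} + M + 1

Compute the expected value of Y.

E[Y] = 2*E[M²] + 1*E[M] + 1
E[M] = 0.25
E[M²] = Var(M) + (E[M])² = 0.0625 + 0.0625 = 0.125
E[Y] = 2*0.125 + 1*0.25 + 1 = 1.5

1.5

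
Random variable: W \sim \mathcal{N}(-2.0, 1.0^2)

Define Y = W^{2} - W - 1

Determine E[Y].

E[Y] = 1*E[W²] - 1*E[W] - 1
E[W] = -2
E[W²] = Var(W) + (E[W])² = 1 + 4 = 5
E[Y] = 1*5 - 1*(-2) - 1 = 6

6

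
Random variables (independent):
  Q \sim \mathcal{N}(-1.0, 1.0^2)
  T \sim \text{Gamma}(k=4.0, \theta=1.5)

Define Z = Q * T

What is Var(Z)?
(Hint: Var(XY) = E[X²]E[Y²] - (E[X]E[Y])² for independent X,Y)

Var(XY) = E[X²]E[Y²] - (E[X]E[Y])²
E[Q] = -1, Var(Q) = 1
E[T] = 6, Var(T) = 9
E[Q²] = 1 + (-1)² = 2
E[T²] = 9 + 6² = 45
Var(Z) = 2*45 - (-1*6)²
= 90 - 36 = 54

54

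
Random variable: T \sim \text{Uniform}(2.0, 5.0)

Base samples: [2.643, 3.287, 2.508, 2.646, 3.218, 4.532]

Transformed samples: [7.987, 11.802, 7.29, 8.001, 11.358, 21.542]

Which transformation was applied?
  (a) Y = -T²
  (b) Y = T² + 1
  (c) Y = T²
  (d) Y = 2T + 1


Checking option (b) Y = T² + 1:
  T = 2.643 -> Y = 7.987 ✓
  T = 3.287 -> Y = 11.802 ✓
  T = 2.508 -> Y = 7.29 ✓
All samples match this transformation.

(b) T² + 1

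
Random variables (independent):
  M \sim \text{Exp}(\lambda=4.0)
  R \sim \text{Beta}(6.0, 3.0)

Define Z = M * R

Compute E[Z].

For independent RVs: E[XY] = E[X]*E[Y]
E[M] = 0.25
E[R] = 0.66666667
E[Z] = 0.25 * 0.66666667 = 0.16666667

0.16666667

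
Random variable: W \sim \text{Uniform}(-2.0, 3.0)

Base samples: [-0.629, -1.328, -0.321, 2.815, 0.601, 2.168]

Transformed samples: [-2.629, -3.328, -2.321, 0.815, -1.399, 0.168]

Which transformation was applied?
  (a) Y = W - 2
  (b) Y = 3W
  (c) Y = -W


Checking option (a) Y = W - 2:
  W = -0.629 -> Y = -2.629 ✓
  W = -1.328 -> Y = -3.328 ✓
  W = -0.321 -> Y = -2.321 ✓
All samples match this transformation.

(a) W - 2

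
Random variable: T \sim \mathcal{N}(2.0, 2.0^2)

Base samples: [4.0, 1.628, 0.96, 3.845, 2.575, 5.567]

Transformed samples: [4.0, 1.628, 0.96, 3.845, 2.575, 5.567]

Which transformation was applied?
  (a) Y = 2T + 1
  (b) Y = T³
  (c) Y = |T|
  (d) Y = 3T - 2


Checking option (c) Y = |T|:
  T = 4.0 -> Y = 4.0 ✓
  T = 1.628 -> Y = 1.628 ✓
  T = 0.96 -> Y = 0.96 ✓
All samples match this transformation.

(c) |T|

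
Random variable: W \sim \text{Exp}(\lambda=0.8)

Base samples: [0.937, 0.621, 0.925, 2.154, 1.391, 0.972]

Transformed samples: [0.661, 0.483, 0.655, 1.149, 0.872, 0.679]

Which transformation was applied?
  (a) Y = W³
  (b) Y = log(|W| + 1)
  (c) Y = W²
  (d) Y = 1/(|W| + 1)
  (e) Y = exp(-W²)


Checking option (b) Y = log(|W| + 1):
  W = 0.937 -> Y = 0.661 ✓
  W = 0.621 -> Y = 0.483 ✓
  W = 0.925 -> Y = 0.655 ✓
All samples match this transformation.

(b) log(|W| + 1)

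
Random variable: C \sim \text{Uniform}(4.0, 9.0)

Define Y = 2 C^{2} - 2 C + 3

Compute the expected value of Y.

E[Y] = 2*E[C²] - 2*E[C] + 3
E[C] = 6.5
E[C²] = Var(C) + (E[C])² = 2.0833333 + 42.25 = 44.333333
E[Y] = 2*44.333333 - 2*6.5 + 3 = 78.666667

78.666667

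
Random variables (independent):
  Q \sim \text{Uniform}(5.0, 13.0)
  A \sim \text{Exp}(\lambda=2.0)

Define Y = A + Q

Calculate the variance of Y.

For independent RVs: Var(aX + bY) = a²Var(X) + b²Var(Y)
Var(Q) = 5.3333333
Var(A) = 0.25
Var(Y) = 1²*5.3333333 + 1²*0.25
= 1*5.3333333 + 1*0.25 = 5.5833333

5.5833333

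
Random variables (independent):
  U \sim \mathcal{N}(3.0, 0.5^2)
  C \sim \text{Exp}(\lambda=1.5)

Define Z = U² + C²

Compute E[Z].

E[Z] = E[U²] + E[C²]
E[U²] = Var(U) + E[U]² = 0.25 + 9 = 9.25
E[C²] = Var(C) + E[C]² = 0.44444444 + 0.44444444 = 0.88888889
E[Z] = 9.25 + 0.88888889 = 10.138889

10.138889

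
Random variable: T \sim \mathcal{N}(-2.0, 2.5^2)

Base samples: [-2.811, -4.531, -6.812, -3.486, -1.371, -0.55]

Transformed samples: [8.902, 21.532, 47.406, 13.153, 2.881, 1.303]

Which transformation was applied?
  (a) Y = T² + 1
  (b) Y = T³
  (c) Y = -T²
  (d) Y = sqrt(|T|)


Checking option (a) Y = T² + 1:
  T = -2.811 -> Y = 8.902 ✓
  T = -4.531 -> Y = 21.532 ✓
  T = -6.812 -> Y = 47.406 ✓
All samples match this transformation.

(a) T² + 1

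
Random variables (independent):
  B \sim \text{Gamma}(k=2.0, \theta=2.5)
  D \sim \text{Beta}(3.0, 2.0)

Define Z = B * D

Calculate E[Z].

For independent RVs: E[XY] = E[X]*E[Y]
E[B] = 5
E[D] = 0.6
E[Z] = 5 * 0.6 = 3

3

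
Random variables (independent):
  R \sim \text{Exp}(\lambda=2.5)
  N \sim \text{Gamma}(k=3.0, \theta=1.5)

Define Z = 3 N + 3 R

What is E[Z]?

E[Z] = 3*E[R] + 3*E[N]
E[R] = 0.4
E[N] = 4.5
E[Z] = 3*0.4 + 3*4.5 = 14.7

14.7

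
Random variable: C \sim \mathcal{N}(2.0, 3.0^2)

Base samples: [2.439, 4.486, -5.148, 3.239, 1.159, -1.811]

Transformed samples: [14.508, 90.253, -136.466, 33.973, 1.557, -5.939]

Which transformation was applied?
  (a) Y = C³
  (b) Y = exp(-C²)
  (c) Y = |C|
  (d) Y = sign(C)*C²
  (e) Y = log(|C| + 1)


Checking option (a) Y = C³:
  C = 2.439 -> Y = 14.508 ✓
  C = 4.486 -> Y = 90.253 ✓
  C = -5.148 -> Y = -136.466 ✓
All samples match this transformation.

(a) C³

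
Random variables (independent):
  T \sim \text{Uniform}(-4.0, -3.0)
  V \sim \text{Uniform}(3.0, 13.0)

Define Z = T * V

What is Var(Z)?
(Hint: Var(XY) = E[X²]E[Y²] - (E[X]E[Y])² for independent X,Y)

Var(XY) = E[X²]E[Y²] - (E[X]E[Y])²
E[T] = -3.5, Var(T) = 0.083333333
E[V] = 8, Var(V) = 8.3333333
E[T²] = 0.083333333 + (-3.5)² = 12.333333
E[V²] = 8.3333333 + 8² = 72.333333
Var(Z) = 12.333333*72.333333 - (-3.5*8)²
= 892.11111 - 784 = 108.11111

108.11111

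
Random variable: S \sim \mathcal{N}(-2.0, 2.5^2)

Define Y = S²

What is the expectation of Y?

E[S²] = Var(S) + (E[S])² = 6.25 + 4 = 10.25

10.25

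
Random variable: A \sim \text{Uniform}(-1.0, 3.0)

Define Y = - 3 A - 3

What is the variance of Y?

For Y = aA + b: Var(Y) = a² * Var(A)
Var(A) = (3 + 1)^2/12 = 1.3333333
Var(Y) = (-3)² * 1.3333333 = 9 * 1.3333333 = 12

12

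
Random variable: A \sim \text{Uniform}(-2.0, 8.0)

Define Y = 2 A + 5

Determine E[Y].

For Y = 2A + 5:
E[Y] = 2 * E[A] + 5
E[A] = (-2 + 8)/2 = 3
E[Y] = 2 * 3 + 5 = 11

11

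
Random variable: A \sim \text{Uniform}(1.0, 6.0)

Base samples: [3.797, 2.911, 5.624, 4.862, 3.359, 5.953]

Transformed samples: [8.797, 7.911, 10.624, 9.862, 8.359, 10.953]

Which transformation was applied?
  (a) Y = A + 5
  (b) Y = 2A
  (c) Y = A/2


Checking option (a) Y = A + 5:
  A = 3.797 -> Y = 8.797 ✓
  A = 2.911 -> Y = 7.911 ✓
  A = 5.624 -> Y = 10.624 ✓
All samples match this transformation.

(a) A + 5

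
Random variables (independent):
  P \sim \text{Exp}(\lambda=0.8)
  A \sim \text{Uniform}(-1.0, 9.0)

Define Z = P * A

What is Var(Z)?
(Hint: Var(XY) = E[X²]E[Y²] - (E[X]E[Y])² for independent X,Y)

Var(XY) = E[X²]E[Y²] - (E[X]E[Y])²
E[P] = 1.25, Var(P) = 1.5625
E[A] = 4, Var(A) = 8.3333333
E[P²] = 1.5625 + 1.25² = 3.125
E[A²] = 8.3333333 + 4² = 24.333333
Var(Z) = 3.125*24.333333 - (1.25*4)²
= 76.041667 - 25 = 51.041667

51.041667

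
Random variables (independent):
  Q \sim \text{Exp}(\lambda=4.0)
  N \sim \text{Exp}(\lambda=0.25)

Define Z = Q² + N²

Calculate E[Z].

E[Z] = E[Q²] + E[N²]
E[Q²] = Var(Q) + E[Q]² = 0.0625 + 0.0625 = 0.125
E[N²] = Var(N) + E[N]² = 16 + 16 = 32
E[Z] = 0.125 + 32 = 32.125

32.125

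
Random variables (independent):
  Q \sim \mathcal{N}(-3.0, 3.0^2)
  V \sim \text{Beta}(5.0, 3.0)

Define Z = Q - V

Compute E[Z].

E[Z] = 1*E[Q] - 1*E[V]
E[Q] = -3
E[V] = 0.625
E[Z] = 1*(-3) - 1*0.625 = -3.625

-3.625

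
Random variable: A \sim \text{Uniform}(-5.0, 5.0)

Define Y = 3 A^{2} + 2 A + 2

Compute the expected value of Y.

E[Y] = 3*E[A²] + 2*E[A] + 2
E[A] = 0
E[A²] = Var(A) + (E[A])² = 8.3333333 + 0 = 8.3333333
E[Y] = 3*8.3333333 + 2*0 + 2 = 27

27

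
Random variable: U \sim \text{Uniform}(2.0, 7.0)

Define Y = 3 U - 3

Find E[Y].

For Y = 3U - 3:
E[Y] = 3 * E[U] - 3
E[U] = (2 + 7)/2 = 4.5
E[Y] = 3 * 4.5 - 3 = 10.5

10.5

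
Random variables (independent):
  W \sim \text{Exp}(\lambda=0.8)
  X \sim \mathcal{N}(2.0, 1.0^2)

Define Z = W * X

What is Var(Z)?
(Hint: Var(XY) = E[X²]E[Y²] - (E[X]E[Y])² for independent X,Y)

Var(XY) = E[X²]E[Y²] - (E[X]E[Y])²
E[W] = 1.25, Var(W) = 1.5625
E[X] = 2, Var(X) = 1
E[W²] = 1.5625 + 1.25² = 3.125
E[X²] = 1 + 2² = 5
Var(Z) = 3.125*5 - (1.25*2)²
= 15.625 - 6.25 = 9.375

9.375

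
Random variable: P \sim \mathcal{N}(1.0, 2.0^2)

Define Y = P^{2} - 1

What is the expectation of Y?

E[Y] = 1*E[P²] - 1
E[P] = 1
E[P²] = Var(P) + (E[P])² = 4 + 1 = 5
E[Y] = 1*5 - 1 = 4

4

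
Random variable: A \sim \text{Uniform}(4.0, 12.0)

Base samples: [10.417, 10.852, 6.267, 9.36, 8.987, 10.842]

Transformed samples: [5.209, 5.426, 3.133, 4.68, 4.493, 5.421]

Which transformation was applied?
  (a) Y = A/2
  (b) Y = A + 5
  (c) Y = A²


Checking option (a) Y = A/2:
  A = 10.417 -> Y = 5.209 ✓
  A = 10.852 -> Y = 5.426 ✓
  A = 6.267 -> Y = 3.133 ✓
All samples match this transformation.

(a) A/2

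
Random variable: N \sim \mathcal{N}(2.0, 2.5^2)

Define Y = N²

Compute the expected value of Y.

E[N²] = Var(N) + (E[N])² = 6.25 + 4 = 10.25

10.25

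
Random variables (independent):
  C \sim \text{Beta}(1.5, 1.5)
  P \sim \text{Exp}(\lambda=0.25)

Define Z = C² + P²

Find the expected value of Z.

E[Z] = E[C²] + E[P²]
E[C²] = Var(C) + E[C]² = 0.0625 + 0.25 = 0.3125
E[P²] = Var(P) + E[P]² = 16 + 16 = 32
E[Z] = 0.3125 + 32 = 32.3125

32.3125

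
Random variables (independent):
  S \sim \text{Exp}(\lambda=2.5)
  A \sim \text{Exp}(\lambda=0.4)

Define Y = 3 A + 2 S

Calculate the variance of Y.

For independent RVs: Var(aX + bY) = a²Var(X) + b²Var(Y)
Var(S) = 0.16
Var(A) = 6.25
Var(Y) = 2²*0.16 + 3²*6.25
= 4*0.16 + 9*6.25 = 56.89

56.89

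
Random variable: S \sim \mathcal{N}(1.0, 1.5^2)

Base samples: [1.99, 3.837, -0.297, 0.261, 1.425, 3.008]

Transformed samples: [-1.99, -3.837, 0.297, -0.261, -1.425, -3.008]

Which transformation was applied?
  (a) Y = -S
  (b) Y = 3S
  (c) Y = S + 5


Checking option (a) Y = -S:
  S = 1.99 -> Y = -1.99 ✓
  S = 3.837 -> Y = -3.837 ✓
  S = -0.297 -> Y = 0.297 ✓
All samples match this transformation.

(a) -S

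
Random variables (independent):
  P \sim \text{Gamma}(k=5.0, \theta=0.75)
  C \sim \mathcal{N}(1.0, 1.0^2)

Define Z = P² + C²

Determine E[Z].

E[Z] = E[P²] + E[C²]
E[P²] = Var(P) + E[P]² = 2.8125 + 14.0625 = 16.875
E[C²] = Var(C) + E[C]² = 1 + 1 = 2
E[Z] = 16.875 + 2 = 18.875

18.875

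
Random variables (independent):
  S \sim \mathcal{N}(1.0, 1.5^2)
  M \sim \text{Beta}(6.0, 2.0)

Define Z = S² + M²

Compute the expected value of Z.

E[Z] = E[S²] + E[M²]
E[S²] = Var(S) + E[S]² = 2.25 + 1 = 3.25
E[M²] = Var(M) + E[M]² = 0.020833333 + 0.5625 = 0.58333333
E[Z] = 3.25 + 0.58333333 = 3.8333333

3.8333333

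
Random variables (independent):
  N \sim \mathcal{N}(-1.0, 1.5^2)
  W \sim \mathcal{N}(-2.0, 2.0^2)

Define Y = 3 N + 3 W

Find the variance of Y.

For independent RVs: Var(aX + bY) = a²Var(X) + b²Var(Y)
Var(N) = 2.25
Var(W) = 4
Var(Y) = 3²*2.25 + 3²*4
= 9*2.25 + 9*4 = 56.25

56.25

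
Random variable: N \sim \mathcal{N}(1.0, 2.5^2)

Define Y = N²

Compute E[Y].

E[N²] = Var(N) + (E[N])² = 6.25 + 1 = 7.25

7.25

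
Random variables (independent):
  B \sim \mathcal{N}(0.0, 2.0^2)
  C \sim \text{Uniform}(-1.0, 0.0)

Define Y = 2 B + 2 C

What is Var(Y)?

For independent RVs: Var(aX + bY) = a²Var(X) + b²Var(Y)
Var(B) = 4
Var(C) = 0.083333333
Var(Y) = 2²*4 + 2²*0.083333333
= 4*4 + 4*0.083333333 = 16.333333

16.333333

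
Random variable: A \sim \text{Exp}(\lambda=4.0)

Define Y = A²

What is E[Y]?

Using E[X²] = Var(X) + (E[X])²:
E[A] = 0.25
Var(A) = 1/4.0^2 = 0.0625
E[A²] = 0.0625 + 0.25² = 0.0625 + 0.0625 = 0.125

0.125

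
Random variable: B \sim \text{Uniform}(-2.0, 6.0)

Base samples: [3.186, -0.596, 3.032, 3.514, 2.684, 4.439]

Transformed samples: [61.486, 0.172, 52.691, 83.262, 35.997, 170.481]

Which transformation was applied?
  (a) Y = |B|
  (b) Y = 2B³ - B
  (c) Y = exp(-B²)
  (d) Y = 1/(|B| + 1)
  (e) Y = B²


Checking option (b) Y = 2B³ - B:
  B = 3.186 -> Y = 61.486 ✓
  B = -0.596 -> Y = 0.172 ✓
  B = 3.032 -> Y = 52.691 ✓
All samples match this transformation.

(b) 2B³ - B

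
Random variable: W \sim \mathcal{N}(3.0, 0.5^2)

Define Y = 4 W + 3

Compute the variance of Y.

For Y = aW + b: Var(Y) = a² * Var(W)
Var(W) = 0.5^2 = 0.25
Var(Y) = 4² * 0.25 = 16 * 0.25 = 4

4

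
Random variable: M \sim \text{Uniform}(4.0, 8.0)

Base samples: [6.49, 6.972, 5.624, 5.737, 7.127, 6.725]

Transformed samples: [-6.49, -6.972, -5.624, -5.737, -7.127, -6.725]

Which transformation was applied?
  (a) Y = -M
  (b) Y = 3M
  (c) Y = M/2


Checking option (a) Y = -M:
  M = 6.49 -> Y = -6.49 ✓
  M = 6.972 -> Y = -6.972 ✓
  M = 5.624 -> Y = -5.624 ✓
All samples match this transformation.

(a) -M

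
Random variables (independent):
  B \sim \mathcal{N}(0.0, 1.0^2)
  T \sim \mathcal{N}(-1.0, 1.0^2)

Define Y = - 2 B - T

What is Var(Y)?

For independent RVs: Var(aX + bY) = a²Var(X) + b²Var(Y)
Var(B) = 1
Var(T) = 1
Var(Y) = (-2)²*1 + (-1)²*1
= 4*1 + 1*1 = 5

5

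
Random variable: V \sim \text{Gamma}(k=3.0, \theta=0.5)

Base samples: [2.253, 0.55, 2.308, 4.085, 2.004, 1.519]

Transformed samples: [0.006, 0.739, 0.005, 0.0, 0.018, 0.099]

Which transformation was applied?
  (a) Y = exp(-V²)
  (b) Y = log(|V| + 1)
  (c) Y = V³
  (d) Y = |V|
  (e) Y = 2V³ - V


Checking option (a) Y = exp(-V²):
  V = 2.253 -> Y = 0.006 ✓
  V = 0.55 -> Y = 0.739 ✓
  V = 2.308 -> Y = 0.005 ✓
All samples match this transformation.

(a) exp(-V²)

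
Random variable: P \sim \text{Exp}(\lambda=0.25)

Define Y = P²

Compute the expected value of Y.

Using E[X²] = Var(X) + (E[X])²:
E[P] = 4
Var(P) = 1/0.25^2 = 16
E[P²] = 16 + 4² = 16 + 16 = 32

32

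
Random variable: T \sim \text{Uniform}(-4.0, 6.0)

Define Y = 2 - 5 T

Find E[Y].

For Y = -5T + 2:
E[Y] = -5 * E[T] + 2
E[T] = (-4 + 6)/2 = 1
E[Y] = -5 * 1 + 2 = -3

-3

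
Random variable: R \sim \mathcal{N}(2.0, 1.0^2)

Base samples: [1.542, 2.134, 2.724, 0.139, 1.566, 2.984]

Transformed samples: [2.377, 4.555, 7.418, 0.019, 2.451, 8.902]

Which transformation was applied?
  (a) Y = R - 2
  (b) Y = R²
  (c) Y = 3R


Checking option (b) Y = R²:
  R = 1.542 -> Y = 2.377 ✓
  R = 2.134 -> Y = 4.555 ✓
  R = 2.724 -> Y = 7.418 ✓
All samples match this transformation.

(b) R²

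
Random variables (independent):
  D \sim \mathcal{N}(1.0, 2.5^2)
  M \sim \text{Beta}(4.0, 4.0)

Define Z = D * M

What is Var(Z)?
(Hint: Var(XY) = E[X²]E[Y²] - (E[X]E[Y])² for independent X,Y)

Var(XY) = E[X²]E[Y²] - (E[X]E[Y])²
E[D] = 1, Var(D) = 6.25
E[M] = 0.5, Var(M) = 0.027777778
E[D²] = 6.25 + 1² = 7.25
E[M²] = 0.027777778 + 0.5² = 0.27777778
Var(Z) = 7.25*0.27777778 - (1*0.5)²
= 2.0138889 - 0.25 = 1.7638889

1.7638889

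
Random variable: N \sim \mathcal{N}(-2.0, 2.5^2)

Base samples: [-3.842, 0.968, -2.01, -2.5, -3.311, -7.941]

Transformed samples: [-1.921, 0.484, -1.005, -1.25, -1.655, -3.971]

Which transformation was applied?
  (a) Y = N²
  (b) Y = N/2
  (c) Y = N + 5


Checking option (b) Y = N/2:
  N = -3.842 -> Y = -1.921 ✓
  N = 0.968 -> Y = 0.484 ✓
  N = -2.01 -> Y = -1.005 ✓
All samples match this transformation.

(b) N/2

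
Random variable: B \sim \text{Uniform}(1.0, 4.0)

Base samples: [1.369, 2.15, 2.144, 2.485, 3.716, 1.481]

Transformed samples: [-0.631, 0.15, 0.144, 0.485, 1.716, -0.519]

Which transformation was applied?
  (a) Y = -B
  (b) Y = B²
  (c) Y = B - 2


Checking option (c) Y = B - 2:
  B = 1.369 -> Y = -0.631 ✓
  B = 2.15 -> Y = 0.15 ✓
  B = 2.144 -> Y = 0.144 ✓
All samples match this transformation.

(c) B - 2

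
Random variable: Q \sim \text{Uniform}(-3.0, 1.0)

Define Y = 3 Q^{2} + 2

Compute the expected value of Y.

E[Y] = 3*E[Q²] + 2
E[Q] = -1
E[Q²] = Var(Q) + (E[Q])² = 1.3333333 + 1 = 2.3333333
E[Y] = 3*2.3333333 + 2 = 9

9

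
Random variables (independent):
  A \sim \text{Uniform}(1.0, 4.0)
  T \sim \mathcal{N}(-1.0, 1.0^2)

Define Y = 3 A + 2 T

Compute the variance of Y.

For independent RVs: Var(aX + bY) = a²Var(X) + b²Var(Y)
Var(A) = 0.75
Var(T) = 1
Var(Y) = 3²*0.75 + 2²*1
= 9*0.75 + 4*1 = 10.75

10.75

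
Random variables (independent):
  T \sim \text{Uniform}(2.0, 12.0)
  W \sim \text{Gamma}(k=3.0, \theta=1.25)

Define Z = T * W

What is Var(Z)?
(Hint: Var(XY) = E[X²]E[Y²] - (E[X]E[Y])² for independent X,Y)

Var(XY) = E[X²]E[Y²] - (E[X]E[Y])²
E[T] = 7, Var(T) = 8.3333333
E[W] = 3.75, Var(W) = 4.6875
E[T²] = 8.3333333 + 7² = 57.333333
E[W²] = 4.6875 + 3.75² = 18.75
Var(Z) = 57.333333*18.75 - (7*3.75)²
= 1075 - 689.0625 = 385.9375

385.9375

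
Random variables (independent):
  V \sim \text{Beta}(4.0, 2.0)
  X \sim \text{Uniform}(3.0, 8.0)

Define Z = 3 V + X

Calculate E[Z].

E[Z] = 3*E[V] + 1*E[X]
E[V] = 0.66666667
E[X] = 5.5
E[Z] = 3*0.66666667 + 1*5.5 = 7.5

7.5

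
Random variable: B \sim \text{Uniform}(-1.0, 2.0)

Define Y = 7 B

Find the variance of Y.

For Y = aB + b: Var(Y) = a² * Var(B)
Var(B) = (2 + 1)^2/12 = 0.75
Var(Y) = 7² * 0.75 = 49 * 0.75 = 36.75

36.75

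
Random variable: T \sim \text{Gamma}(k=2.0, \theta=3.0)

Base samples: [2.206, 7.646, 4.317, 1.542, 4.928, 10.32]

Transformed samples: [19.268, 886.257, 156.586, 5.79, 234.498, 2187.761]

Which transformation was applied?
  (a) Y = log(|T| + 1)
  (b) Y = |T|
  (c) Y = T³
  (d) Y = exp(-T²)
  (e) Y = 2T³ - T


Checking option (e) Y = 2T³ - T:
  T = 2.206 -> Y = 19.268 ✓
  T = 7.646 -> Y = 886.257 ✓
  T = 4.317 -> Y = 156.586 ✓
All samples match this transformation.

(e) 2T³ - T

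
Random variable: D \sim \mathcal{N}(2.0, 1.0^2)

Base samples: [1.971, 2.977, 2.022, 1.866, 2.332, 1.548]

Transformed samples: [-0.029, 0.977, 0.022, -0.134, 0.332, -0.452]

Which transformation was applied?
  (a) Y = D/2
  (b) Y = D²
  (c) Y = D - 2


Checking option (c) Y = D - 2:
  D = 1.971 -> Y = -0.029 ✓
  D = 2.977 -> Y = 0.977 ✓
  D = 2.022 -> Y = 0.022 ✓
All samples match this transformation.

(c) D - 2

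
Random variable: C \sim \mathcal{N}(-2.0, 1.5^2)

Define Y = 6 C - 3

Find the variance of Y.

For Y = aC + b: Var(Y) = a² * Var(C)
Var(C) = 1.5^2 = 2.25
Var(Y) = 6² * 2.25 = 36 * 2.25 = 81

81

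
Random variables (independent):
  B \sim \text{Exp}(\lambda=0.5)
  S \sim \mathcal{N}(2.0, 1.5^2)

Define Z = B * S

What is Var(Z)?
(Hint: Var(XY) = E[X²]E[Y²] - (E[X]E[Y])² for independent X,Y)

Var(XY) = E[X²]E[Y²] - (E[X]E[Y])²
E[B] = 2, Var(B) = 4
E[S] = 2, Var(S) = 2.25
E[B²] = 4 + 2² = 8
E[S²] = 2.25 + 2² = 6.25
Var(Z) = 8*6.25 - (2*2)²
= 50 - 16 = 34

34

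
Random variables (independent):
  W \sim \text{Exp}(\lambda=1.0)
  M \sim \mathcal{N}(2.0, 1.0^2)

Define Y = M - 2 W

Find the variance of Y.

For independent RVs: Var(aX + bY) = a²Var(X) + b²Var(Y)
Var(W) = 1
Var(M) = 1
Var(Y) = (-2)²*1 + 1²*1
= 4*1 + 1*1 = 5

5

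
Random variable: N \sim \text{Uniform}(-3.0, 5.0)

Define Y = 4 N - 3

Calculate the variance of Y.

For Y = aN + b: Var(Y) = a² * Var(N)
Var(N) = (5 + 3)^2/12 = 5.3333333
Var(Y) = 4² * 5.3333333 = 16 * 5.3333333 = 85.333333

85.333333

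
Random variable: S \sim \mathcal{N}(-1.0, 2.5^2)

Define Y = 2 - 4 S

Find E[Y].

For Y = -4S + 2:
E[Y] = -4 * E[S] + 2
E[S] = -1.0 = -1
E[Y] = -4 * (-1) + 2 = 6

6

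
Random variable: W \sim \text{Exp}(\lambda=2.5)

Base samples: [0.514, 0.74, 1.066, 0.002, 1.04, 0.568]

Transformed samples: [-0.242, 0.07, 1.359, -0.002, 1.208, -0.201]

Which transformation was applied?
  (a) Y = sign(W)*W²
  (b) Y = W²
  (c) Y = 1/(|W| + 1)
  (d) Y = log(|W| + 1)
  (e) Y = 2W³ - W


Checking option (e) Y = 2W³ - W:
  W = 0.514 -> Y = -0.242 ✓
  W = 0.74 -> Y = 0.07 ✓
  W = 1.066 -> Y = 1.359 ✓
All samples match this transformation.

(e) 2W³ - W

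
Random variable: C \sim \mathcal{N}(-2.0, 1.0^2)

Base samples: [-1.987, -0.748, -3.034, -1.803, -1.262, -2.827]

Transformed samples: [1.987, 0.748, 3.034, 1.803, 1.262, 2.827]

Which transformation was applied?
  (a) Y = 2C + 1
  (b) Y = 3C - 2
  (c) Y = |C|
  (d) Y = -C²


Checking option (c) Y = |C|:
  C = -1.987 -> Y = 1.987 ✓
  C = -0.748 -> Y = 0.748 ✓
  C = -3.034 -> Y = 3.034 ✓
All samples match this transformation.

(c) |C|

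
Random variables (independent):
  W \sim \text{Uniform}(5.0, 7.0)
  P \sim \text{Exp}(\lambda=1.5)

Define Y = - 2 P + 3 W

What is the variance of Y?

For independent RVs: Var(aX + bY) = a²Var(X) + b²Var(Y)
Var(W) = 0.33333333
Var(P) = 0.44444444
Var(Y) = 3²*0.33333333 + (-2)²*0.44444444
= 9*0.33333333 + 4*0.44444444 = 4.7777778

4.7777778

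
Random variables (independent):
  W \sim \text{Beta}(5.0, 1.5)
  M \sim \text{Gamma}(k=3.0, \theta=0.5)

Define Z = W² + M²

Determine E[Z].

E[Z] = E[W²] + E[M²]
E[W²] = Var(W) + E[W]² = 0.023668639 + 0.59171598 = 0.61538462
E[M²] = Var(M) + E[M]² = 0.75 + 2.25 = 3
E[Z] = 0.61538462 + 3 = 3.6153846

3.6153846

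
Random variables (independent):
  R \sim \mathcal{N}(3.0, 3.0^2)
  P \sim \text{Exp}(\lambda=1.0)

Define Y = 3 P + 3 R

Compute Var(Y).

For independent RVs: Var(aX + bY) = a²Var(X) + b²Var(Y)
Var(R) = 9
Var(P) = 1
Var(Y) = 3²*9 + 3²*1
= 9*9 + 9*1 = 90

90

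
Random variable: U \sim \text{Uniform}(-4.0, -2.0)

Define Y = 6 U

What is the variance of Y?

For Y = aU + b: Var(Y) = a² * Var(U)
Var(U) = (-2 + 4)^2/12 = 0.33333333
Var(Y) = 6² * 0.33333333 = 36 * 0.33333333 = 12

12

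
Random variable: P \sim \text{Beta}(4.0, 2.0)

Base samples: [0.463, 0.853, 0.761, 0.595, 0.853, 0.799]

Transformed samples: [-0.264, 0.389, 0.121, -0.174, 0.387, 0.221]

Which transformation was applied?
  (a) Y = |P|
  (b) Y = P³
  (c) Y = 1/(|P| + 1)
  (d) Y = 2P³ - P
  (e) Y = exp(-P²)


Checking option (d) Y = 2P³ - P:
  P = 0.463 -> Y = -0.264 ✓
  P = 0.853 -> Y = 0.389 ✓
  P = 0.761 -> Y = 0.121 ✓
All samples match this transformation.

(d) 2P³ - P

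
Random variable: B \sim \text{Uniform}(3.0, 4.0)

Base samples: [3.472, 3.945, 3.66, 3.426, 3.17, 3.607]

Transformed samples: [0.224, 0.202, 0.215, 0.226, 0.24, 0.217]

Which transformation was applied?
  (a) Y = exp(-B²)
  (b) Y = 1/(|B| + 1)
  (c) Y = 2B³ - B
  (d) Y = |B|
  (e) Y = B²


Checking option (b) Y = 1/(|B| + 1):
  B = 3.472 -> Y = 0.224 ✓
  B = 3.945 -> Y = 0.202 ✓
  B = 3.66 -> Y = 0.215 ✓
All samples match this transformation.

(b) 1/(|B| + 1)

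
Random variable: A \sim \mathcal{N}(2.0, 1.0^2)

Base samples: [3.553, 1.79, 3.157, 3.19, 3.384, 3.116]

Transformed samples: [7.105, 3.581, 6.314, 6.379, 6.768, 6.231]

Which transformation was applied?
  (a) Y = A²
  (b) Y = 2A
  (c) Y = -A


Checking option (b) Y = 2A:
  A = 3.553 -> Y = 7.105 ✓
  A = 1.79 -> Y = 3.581 ✓
  A = 3.157 -> Y = 6.314 ✓
All samples match this transformation.

(b) 2A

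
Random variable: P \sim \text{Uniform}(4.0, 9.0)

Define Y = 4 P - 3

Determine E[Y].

For Y = 4P - 3:
E[Y] = 4 * E[P] - 3
E[P] = (4 + 9)/2 = 6.5
E[Y] = 4 * 6.5 - 3 = 23

23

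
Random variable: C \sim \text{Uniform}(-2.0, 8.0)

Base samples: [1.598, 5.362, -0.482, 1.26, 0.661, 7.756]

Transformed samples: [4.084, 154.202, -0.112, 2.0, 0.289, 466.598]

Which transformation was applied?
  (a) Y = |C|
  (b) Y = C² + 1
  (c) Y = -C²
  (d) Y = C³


Checking option (d) Y = C³:
  C = 1.598 -> Y = 4.084 ✓
  C = 5.362 -> Y = 154.202 ✓
  C = -0.482 -> Y = -0.112 ✓
All samples match this transformation.

(d) C³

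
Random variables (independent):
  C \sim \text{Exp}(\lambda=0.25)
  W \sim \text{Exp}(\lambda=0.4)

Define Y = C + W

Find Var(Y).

For independent RVs: Var(aX + bY) = a²Var(X) + b²Var(Y)
Var(C) = 16
Var(W) = 6.25
Var(Y) = 1²*16 + 1²*6.25
= 1*16 + 1*6.25 = 22.25

22.25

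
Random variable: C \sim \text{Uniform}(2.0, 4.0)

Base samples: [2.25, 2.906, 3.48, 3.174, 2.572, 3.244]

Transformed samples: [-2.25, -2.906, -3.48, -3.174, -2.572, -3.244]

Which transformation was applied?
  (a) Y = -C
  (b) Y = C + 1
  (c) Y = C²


Checking option (a) Y = -C:
  C = 2.25 -> Y = -2.25 ✓
  C = 2.906 -> Y = -2.906 ✓
  C = 3.48 -> Y = -3.48 ✓
All samples match this transformation.

(a) -C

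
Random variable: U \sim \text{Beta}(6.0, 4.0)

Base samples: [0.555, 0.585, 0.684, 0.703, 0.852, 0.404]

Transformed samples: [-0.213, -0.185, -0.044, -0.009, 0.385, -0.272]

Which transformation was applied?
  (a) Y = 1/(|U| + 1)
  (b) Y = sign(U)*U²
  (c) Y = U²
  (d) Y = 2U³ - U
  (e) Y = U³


Checking option (d) Y = 2U³ - U:
  U = 0.555 -> Y = -0.213 ✓
  U = 0.585 -> Y = -0.185 ✓
  U = 0.684 -> Y = -0.044 ✓
All samples match this transformation.

(d) 2U³ - U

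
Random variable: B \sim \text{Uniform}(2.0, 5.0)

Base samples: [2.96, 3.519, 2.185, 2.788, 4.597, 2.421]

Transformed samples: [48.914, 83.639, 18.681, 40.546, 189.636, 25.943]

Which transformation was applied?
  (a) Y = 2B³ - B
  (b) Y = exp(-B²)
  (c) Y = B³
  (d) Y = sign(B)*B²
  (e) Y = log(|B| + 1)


Checking option (a) Y = 2B³ - B:
  B = 2.96 -> Y = 48.914 ✓
  B = 3.519 -> Y = 83.639 ✓
  B = 2.185 -> Y = 18.681 ✓
All samples match this transformation.

(a) 2B³ - B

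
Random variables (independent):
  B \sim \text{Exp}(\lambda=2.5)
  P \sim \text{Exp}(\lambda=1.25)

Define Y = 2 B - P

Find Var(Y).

For independent RVs: Var(aX + bY) = a²Var(X) + b²Var(Y)
Var(B) = 0.16
Var(P) = 0.64
Var(Y) = 2²*0.16 + (-1)²*0.64
= 4*0.16 + 1*0.64 = 1.28

1.28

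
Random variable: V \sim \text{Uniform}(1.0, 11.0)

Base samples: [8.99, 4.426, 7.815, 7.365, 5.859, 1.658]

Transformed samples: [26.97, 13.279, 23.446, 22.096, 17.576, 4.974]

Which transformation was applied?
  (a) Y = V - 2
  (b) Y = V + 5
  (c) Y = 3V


Checking option (c) Y = 3V:
  V = 8.99 -> Y = 26.97 ✓
  V = 4.426 -> Y = 13.279 ✓
  V = 7.815 -> Y = 23.446 ✓
All samples match this transformation.

(c) 3V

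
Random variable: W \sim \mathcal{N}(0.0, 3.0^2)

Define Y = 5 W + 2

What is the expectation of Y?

For Y = 5W + 2:
E[Y] = 5 * E[W] + 2
E[W] = 0.0 = 0
E[Y] = 5 * 0 + 2 = 2

2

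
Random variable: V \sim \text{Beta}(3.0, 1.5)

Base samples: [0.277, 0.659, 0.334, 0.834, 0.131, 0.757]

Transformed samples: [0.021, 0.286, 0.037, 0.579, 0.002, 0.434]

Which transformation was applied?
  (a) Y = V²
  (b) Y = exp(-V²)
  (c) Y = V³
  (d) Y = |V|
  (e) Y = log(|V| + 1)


Checking option (c) Y = V³:
  V = 0.277 -> Y = 0.021 ✓
  V = 0.659 -> Y = 0.286 ✓
  V = 0.334 -> Y = 0.037 ✓
All samples match this transformation.

(c) V³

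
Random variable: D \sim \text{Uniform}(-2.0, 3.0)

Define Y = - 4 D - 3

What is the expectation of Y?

For Y = -4D - 3:
E[Y] = -4 * E[D] - 3
E[D] = (-2 + 3)/2 = 0.5
E[Y] = -4 * 0.5 - 3 = -5

-5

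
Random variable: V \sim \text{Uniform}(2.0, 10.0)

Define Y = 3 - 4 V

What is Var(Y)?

For Y = aV + b: Var(Y) = a² * Var(V)
Var(V) = (10 - 2)^2/12 = 5.3333333
Var(Y) = (-4)² * 5.3333333 = 16 * 5.3333333 = 85.333333

85.333333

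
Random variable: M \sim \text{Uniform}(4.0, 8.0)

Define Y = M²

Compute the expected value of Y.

Using E[X²] = Var(X) + (E[X])²:
E[M] = 6
Var(M) = (8 - 4)^2/12 = 1.3333333
E[M²] = 1.3333333 + 6² = 1.3333333 + 36 = 37.333333

37.333333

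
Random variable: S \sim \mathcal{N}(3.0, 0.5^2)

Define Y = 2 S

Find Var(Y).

For Y = aS + b: Var(Y) = a² * Var(S)
Var(S) = 0.5^2 = 0.25
Var(Y) = 2² * 0.25 = 4 * 0.25 = 1

1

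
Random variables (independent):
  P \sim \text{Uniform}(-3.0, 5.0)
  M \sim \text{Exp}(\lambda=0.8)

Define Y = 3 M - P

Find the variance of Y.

For independent RVs: Var(aX + bY) = a²Var(X) + b²Var(Y)
Var(P) = 5.3333333
Var(M) = 1.5625
Var(Y) = (-1)²*5.3333333 + 3²*1.5625
= 1*5.3333333 + 9*1.5625 = 19.395833

19.395833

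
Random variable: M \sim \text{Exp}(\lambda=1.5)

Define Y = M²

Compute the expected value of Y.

Using E[X²] = Var(X) + (E[X])²:
E[M] = 0.66666667
Var(M) = 1/1.5^2 = 0.44444444
E[M²] = 0.44444444 + 0.66666667² = 0.44444444 + 0.44444444 = 0.88888889

0.88888889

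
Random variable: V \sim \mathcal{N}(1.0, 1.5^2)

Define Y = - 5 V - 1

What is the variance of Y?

For Y = aV + b: Var(Y) = a² * Var(V)
Var(V) = 1.5^2 = 2.25
Var(Y) = (-5)² * 2.25 = 25 * 2.25 = 56.25

56.25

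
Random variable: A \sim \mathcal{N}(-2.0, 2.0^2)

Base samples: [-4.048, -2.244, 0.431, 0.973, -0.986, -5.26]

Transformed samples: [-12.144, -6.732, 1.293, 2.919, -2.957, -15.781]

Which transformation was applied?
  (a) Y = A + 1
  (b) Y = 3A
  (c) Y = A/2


Checking option (b) Y = 3A:
  A = -4.048 -> Y = -12.144 ✓
  A = -2.244 -> Y = -6.732 ✓
  A = 0.431 -> Y = 1.293 ✓
All samples match this transformation.

(b) 3A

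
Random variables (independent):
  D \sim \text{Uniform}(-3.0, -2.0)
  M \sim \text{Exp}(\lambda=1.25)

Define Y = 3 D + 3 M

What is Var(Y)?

For independent RVs: Var(aX + bY) = a²Var(X) + b²Var(Y)
Var(D) = 0.083333333
Var(M) = 0.64
Var(Y) = 3²*0.083333333 + 3²*0.64
= 9*0.083333333 + 9*0.64 = 6.51

6.51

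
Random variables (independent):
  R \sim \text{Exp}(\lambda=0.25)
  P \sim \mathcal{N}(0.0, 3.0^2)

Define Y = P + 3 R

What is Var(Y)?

For independent RVs: Var(aX + bY) = a²Var(X) + b²Var(Y)
Var(R) = 16
Var(P) = 9
Var(Y) = 3²*16 + 1²*9
= 9*16 + 1*9 = 153

153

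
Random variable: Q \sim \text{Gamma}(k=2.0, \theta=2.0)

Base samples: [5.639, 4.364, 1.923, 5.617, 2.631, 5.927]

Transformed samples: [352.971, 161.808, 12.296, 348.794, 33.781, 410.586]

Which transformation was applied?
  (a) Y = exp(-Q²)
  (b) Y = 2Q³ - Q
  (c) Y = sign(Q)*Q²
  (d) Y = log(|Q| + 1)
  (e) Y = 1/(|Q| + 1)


Checking option (b) Y = 2Q³ - Q:
  Q = 5.639 -> Y = 352.971 ✓
  Q = 4.364 -> Y = 161.808 ✓
  Q = 1.923 -> Y = 12.296 ✓
All samples match this transformation.

(b) 2Q³ - Q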